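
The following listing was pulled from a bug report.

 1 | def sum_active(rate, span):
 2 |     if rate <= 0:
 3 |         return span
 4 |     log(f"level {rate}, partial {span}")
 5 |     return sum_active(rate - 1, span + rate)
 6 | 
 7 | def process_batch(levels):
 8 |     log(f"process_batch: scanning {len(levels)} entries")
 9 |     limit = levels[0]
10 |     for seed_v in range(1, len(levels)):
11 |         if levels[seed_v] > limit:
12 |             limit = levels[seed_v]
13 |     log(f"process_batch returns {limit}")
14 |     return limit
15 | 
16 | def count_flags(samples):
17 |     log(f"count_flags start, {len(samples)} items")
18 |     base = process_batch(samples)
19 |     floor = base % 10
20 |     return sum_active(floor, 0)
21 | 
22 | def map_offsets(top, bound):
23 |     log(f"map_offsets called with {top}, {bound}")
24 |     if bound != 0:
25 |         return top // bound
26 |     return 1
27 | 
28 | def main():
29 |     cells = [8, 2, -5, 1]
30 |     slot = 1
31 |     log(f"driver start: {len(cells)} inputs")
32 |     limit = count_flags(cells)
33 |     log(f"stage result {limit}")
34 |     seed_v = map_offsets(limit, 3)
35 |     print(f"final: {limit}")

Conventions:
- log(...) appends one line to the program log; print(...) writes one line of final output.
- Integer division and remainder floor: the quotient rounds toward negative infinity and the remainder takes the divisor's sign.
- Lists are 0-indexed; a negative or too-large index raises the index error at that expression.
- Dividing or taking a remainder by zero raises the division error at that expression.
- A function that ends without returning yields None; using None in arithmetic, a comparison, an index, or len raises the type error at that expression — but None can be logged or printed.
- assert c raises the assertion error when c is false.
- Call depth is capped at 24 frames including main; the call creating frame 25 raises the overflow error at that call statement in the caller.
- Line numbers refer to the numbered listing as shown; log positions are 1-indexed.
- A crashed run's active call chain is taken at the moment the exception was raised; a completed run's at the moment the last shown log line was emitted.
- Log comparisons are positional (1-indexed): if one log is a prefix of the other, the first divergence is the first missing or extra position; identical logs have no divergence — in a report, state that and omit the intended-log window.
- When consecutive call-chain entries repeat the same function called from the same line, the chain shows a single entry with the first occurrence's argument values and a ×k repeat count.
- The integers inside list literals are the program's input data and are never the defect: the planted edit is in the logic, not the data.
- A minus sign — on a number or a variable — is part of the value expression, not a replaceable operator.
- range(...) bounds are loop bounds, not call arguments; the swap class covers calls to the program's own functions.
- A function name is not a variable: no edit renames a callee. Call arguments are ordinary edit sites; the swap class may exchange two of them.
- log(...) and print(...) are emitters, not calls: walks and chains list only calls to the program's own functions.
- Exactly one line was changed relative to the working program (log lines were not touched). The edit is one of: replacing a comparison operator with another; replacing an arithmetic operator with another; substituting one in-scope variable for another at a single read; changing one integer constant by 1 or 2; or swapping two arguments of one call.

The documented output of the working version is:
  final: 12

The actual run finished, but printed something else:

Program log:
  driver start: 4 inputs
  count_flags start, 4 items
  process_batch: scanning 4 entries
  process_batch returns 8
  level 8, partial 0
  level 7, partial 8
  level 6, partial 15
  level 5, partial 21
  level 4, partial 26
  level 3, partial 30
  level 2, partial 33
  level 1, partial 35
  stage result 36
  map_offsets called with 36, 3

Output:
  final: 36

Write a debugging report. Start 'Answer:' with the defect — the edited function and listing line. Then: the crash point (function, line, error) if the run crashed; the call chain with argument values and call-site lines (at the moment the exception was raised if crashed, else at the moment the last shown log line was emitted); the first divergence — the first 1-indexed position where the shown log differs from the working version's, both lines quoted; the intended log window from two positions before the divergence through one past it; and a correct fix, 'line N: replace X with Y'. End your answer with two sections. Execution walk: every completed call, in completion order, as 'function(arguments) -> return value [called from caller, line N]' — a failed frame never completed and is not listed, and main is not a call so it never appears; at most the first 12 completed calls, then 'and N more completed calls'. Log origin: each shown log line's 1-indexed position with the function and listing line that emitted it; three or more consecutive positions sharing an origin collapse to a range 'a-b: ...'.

Answer: the defect is in main at line 35.
The tell: The two runs log identically and part ways only at the printed values.
Call chain: main -> map_offsets(36, 3) (called at line 34).
First divergence: none — the logs agree in full.
Execution walk:
  process_batch([8, 2, -5, 1]) -> 8  [called from count_flags, line 18]
  sum_active(0, 36) -> 36  [called from sum_active, line 5]
  sum_active(1, 35) -> 36  [called from sum_active, line 5]
  sum_active(2, 33) -> 36  [called from sum_active, line 5]
  sum_active(3, 30) -> 36  [called from sum_active, line 5]
  sum_active(4, 26) -> 36  [called from sum_active, line 5]
  sum_active(5, 21) -> 36  [called from sum_active, line 5]
  sum_active(6, 15) -> 36  [called from sum_active, line 5]
  sum_active(7, 8) -> 36  [called from sum_active, line 5]
  sum_active(8, 0) -> 36  [called from count_flags, line 20]
  count_flags([8, 2, -5, 1]) -> 36  [called from main, line 32]
  map_offsets(36, 3) -> 12  [called from main, line 34]
Log line origins:
  1: from main, line 31
  2: from count_flags, line 17
  3: from process_batch, line 8
  4: from process_batch, line 13
  5-12: from sum_active, line 4
  13: from main, line 33
  14: from map_offsets, line 23
A correct fix: line 35: replace `limit` with `seed_v`.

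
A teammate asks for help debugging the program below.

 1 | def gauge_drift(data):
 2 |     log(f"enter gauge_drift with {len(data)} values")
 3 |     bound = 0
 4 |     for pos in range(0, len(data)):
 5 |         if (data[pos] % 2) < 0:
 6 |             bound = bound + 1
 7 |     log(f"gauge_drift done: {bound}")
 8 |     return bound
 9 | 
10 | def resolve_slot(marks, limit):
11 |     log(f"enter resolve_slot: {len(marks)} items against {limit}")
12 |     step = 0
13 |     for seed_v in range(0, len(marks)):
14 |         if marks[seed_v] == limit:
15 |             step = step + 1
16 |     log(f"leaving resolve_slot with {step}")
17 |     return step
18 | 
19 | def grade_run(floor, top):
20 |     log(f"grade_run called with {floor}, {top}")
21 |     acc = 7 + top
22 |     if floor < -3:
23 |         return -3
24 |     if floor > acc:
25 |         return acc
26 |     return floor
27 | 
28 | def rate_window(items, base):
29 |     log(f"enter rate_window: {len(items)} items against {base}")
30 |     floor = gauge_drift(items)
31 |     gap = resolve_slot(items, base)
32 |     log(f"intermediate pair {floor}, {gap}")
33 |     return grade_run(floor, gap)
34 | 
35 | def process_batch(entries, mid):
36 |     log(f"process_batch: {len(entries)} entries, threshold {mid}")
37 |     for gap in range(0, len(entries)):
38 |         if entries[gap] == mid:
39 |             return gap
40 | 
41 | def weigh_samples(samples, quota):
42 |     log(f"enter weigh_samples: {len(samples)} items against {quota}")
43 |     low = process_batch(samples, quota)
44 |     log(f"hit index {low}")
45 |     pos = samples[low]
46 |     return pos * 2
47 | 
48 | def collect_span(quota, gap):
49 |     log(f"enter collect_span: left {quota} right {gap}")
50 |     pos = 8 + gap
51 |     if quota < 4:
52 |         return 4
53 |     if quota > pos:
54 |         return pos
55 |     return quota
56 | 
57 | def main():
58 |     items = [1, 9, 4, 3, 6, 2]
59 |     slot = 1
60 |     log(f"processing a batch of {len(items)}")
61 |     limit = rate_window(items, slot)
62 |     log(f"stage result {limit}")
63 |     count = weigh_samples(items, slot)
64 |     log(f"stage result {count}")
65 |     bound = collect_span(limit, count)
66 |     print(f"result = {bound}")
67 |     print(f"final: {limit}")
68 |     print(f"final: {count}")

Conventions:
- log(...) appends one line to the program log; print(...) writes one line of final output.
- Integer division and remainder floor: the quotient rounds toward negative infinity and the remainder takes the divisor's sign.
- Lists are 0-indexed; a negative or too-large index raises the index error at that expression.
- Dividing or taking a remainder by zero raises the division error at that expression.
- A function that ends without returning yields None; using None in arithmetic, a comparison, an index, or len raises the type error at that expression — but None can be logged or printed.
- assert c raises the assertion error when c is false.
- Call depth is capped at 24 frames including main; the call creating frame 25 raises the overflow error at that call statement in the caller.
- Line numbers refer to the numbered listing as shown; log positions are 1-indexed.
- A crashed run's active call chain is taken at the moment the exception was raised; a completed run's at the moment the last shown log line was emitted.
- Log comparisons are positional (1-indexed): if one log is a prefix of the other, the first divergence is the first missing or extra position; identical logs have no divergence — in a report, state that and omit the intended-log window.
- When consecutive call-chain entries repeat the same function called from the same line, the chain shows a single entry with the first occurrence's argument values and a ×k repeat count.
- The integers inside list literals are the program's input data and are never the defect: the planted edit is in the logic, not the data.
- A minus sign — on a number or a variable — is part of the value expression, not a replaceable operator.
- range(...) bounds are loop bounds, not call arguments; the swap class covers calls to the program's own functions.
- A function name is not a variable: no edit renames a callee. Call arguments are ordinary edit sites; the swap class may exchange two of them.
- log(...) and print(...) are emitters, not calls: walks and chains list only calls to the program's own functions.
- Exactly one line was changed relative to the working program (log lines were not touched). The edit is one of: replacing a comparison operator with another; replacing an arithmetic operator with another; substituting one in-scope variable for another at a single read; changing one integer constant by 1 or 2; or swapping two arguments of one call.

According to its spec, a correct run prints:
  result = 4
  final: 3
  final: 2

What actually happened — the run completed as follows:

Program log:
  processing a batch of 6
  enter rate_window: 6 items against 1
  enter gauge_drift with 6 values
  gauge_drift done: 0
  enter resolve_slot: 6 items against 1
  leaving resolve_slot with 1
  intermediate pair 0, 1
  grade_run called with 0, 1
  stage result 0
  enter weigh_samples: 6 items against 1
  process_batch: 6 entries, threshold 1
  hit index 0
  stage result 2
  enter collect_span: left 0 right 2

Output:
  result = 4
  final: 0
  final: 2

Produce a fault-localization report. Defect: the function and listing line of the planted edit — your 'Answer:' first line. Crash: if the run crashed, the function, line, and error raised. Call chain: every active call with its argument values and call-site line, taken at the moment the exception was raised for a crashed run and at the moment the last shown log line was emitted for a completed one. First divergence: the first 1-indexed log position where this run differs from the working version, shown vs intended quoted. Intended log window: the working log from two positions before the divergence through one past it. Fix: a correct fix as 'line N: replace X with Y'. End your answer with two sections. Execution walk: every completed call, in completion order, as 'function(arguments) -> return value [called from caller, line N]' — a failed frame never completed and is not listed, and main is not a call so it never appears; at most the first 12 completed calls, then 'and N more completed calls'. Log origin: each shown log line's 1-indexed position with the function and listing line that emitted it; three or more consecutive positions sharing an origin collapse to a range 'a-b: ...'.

Answer: the defect is in gauge_drift at line 5.
Key observation: The earliest visible damage is log position 4 — 'gauge_drift done: 0' rather than the intended 'gauge_drift done: 3'.
Call chain: main -> collect_span(0, 2) (called at line 65).
First divergence: at position 4 the run shows 'gauge_drift done: 0' where the working version logs 'gauge_drift done: 3'.
Intended log window:
  2: enter rate_window: 6 items against 1
  3: enter gauge_drift with 6 values
  4: gauge_drift done: 3
  5: enter resolve_slot: 6 items against 1
Execution walk:
  gauge_drift([1, 9, 4, 3, 6, 2]) -> 0  [called from rate_window, line 30]
  resolve_slot([1, 9, 4, 3, 6, 2], 1) -> 1  [called from rate_window, line 31]
  grade_run(0, 1) -> 0  [called from rate_window, line 33]
  rate_window([1, 9, 4, 3, 6, 2], 1) -> 0  [called from main, line 61]
  process_batch([1, 9, 4, 3, 6, 2], 1) -> 0  [called from weigh_samples, line 43]
  weigh_samples([1, 9, 4, 3, 6, 2], 1) -> 2  [called from main, line 63]
  collect_span(0, 2) -> 4  [called from main, line 65]
Origin of each log line:
  1: logged in main at line 60
  2: logged in rate_window at line 29
  3: logged in gauge_drift at line 2
  4: logged in gauge_drift at line 7
  5: logged in resolve_slot at line 11
  6: logged in resolve_slot at line 16
  7: logged in rate_window at line 32
  8: logged in grade_run at line 20
  9: logged in main at line 62
  10: logged in weigh_samples at line 42
  11: logged in process_batch at line 36
  12: logged in weigh_samples at line 44
  13: logged in main at line 64
  14: logged in collect_span at line 49
A correct fix: line 5: replace `<` with `==`.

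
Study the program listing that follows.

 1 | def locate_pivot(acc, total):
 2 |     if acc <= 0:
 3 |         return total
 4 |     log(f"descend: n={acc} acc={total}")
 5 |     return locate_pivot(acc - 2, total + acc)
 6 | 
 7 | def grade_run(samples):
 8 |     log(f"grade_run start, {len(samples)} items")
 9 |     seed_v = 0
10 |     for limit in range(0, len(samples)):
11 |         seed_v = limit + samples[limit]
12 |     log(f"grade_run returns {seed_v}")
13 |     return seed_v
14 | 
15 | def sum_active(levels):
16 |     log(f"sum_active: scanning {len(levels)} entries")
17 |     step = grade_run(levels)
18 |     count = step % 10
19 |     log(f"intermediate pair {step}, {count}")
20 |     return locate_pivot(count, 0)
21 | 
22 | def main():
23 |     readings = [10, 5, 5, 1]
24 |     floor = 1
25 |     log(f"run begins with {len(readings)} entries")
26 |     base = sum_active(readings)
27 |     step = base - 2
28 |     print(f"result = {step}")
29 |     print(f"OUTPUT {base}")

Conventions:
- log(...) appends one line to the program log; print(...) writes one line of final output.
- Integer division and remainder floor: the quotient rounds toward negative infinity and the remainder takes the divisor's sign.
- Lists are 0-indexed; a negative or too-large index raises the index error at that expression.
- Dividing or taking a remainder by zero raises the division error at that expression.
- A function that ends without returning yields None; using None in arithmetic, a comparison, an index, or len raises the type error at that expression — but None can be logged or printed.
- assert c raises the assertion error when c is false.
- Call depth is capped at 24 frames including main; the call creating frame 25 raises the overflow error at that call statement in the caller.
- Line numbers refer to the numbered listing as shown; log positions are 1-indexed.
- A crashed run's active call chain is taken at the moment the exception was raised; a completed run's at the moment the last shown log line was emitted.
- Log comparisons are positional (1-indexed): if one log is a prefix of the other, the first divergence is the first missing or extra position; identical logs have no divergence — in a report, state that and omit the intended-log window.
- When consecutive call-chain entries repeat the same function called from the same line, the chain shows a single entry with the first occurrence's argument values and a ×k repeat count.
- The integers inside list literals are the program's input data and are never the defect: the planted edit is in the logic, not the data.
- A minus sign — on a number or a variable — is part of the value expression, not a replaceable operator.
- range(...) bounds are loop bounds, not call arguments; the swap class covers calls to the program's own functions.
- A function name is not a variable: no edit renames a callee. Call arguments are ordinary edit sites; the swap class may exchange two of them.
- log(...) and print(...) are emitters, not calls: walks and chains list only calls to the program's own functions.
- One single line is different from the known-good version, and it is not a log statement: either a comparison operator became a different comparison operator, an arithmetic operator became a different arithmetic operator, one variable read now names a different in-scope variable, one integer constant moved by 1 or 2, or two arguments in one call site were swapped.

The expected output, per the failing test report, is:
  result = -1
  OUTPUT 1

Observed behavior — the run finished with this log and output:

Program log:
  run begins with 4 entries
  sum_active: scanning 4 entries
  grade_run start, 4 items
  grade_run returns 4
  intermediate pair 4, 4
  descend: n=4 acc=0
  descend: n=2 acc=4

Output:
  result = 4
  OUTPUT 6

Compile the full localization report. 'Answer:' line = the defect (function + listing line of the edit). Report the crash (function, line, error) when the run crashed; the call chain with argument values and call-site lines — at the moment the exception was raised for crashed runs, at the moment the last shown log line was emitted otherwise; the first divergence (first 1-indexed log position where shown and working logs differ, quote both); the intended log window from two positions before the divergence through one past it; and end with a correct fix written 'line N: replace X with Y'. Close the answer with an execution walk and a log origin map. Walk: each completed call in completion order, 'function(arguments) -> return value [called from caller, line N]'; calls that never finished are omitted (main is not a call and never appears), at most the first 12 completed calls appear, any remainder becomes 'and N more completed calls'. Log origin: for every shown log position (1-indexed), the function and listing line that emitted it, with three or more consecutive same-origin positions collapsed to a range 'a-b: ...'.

Answer: the defect is in grade_run at line 11.
Key observation: Everything matches until log position 4, which reads 'grade_run returns 4' in place of 'grade_run returns 21'.
Call chain: main -> sum_active([10, 5, 5, 1]) (called at line 26) -> locate_pivot(4, 0) (called at line 20) -> locate_pivot(2, 4) (called at line 5).
First divergence: position 4; shown 'grade_run returns 4' vs intended 'grade_run returns 21'.
Intended log window:
  2: sum_active: scanning 4 entries
  3: grade_run start, 4 items
  4: grade_run returns 21
  5: intermediate pair 21, 1
Execution walk:
  grade_run([10, 5, 5, 1]) -> 4  [called from sum_active, line 17]
  locate_pivot(0, 6) -> 6  [called from locate_pivot, line 5]
  locate_pivot(2, 4) -> 6  [called from locate_pivot, line 5]
  locate_pivot(4, 0) -> 6  [called from sum_active, line 20]
  sum_active([10, 5, 5, 1]) -> 6  [called from main, line 26]
Log origin:
  1: emitted by main (line 25)
  2: emitted by sum_active (line 16)
  3: emitted by grade_run (line 8)
  4: emitted by grade_run (line 12)
  5: emitted by sum_active (line 19)
  6: emitted by locate_pivot (line 4)
  7: emitted by locate_pivot (line 4)
A correct fix: line 11: replace `limit + samples[limit]` with `seed_v + samples[limit]`.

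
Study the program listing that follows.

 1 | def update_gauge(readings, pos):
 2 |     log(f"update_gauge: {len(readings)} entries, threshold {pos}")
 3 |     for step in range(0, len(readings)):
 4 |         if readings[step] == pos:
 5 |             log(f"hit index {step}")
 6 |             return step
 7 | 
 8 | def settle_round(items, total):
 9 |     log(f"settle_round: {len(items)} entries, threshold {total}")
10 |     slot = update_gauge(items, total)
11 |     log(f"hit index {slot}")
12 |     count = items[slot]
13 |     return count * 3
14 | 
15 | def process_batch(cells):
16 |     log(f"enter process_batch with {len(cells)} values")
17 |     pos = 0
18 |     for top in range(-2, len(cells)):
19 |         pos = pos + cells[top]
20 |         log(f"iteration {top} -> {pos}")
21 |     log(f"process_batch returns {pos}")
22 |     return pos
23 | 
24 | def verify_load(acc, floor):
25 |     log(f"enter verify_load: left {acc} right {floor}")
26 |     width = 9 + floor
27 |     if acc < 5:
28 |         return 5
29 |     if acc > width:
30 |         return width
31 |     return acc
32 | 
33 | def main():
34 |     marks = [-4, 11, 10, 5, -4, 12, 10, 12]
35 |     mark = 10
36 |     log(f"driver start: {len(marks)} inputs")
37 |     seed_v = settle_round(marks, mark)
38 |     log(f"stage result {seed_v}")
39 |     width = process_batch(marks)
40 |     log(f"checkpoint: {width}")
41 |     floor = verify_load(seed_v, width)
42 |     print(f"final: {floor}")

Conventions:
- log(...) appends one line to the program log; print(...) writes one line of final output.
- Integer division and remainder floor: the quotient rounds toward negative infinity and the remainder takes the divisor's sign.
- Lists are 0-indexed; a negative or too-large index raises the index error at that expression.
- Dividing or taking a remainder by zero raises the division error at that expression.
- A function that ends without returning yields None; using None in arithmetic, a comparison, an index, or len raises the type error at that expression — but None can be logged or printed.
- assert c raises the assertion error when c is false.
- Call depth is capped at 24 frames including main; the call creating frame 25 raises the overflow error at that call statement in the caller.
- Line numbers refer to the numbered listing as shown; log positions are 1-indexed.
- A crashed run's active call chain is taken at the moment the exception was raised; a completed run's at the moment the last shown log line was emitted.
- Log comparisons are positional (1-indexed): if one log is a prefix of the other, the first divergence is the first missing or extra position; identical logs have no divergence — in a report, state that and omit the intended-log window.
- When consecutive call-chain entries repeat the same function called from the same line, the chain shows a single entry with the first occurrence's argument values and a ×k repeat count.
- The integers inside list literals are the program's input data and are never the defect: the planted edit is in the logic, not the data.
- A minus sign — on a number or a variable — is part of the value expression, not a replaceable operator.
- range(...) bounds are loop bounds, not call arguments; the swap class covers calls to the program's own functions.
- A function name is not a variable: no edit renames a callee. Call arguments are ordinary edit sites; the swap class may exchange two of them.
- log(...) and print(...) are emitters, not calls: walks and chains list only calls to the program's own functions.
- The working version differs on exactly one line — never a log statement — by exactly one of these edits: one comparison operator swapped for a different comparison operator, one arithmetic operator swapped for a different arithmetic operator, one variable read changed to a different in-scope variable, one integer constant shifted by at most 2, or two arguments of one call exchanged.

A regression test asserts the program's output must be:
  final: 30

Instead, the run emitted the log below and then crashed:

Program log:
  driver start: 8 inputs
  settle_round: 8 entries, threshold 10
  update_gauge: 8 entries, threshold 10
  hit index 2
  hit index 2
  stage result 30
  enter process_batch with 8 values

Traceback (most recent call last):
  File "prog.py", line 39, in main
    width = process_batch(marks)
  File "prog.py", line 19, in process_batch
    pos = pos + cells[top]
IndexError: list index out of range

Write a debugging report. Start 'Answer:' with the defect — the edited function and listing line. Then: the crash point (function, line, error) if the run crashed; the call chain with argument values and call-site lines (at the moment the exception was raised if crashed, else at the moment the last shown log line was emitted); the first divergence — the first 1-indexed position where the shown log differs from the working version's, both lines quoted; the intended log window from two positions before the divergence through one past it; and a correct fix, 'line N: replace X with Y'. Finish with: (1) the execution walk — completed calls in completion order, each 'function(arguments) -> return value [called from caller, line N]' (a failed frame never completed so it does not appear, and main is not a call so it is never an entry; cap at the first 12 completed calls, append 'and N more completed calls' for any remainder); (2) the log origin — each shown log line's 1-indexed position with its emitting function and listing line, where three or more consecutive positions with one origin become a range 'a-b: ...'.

Answer: the defect is in process_batch at line 18.
The tell: Only 7 log lines were emitted before the run died; the intended continuation was 'iteration 0 -> -4'.
Crash: process_batch, line 19, IndexError.
Call chain: main -> process_batch([-4, 11, 10, 5, -4, 12, 10, 12]) (called at line 39).
First divergence: position 8 — the faulty run's log ends after 7 lines; the working version continues with 'iteration 0 -> -4'.
Intended log window:
  6: stage result 30
  7: enter process_batch with 8 values
  8: iteration 0 -> -4
  9: iteration 1 -> 7
Execution walk:
  update_gauge([-4, 11, 10, 5, -4, 12, 10, 12], 10) -> 2  [called from settle_round, line 10]
  settle_round([-4, 11, 10, 5, -4, 12, 10, 12], 10) -> 30  [called from main, line 37]
Origin of each log line:
  1: from main, line 36
  2: from settle_round, line 9
  3: from update_gauge, line 2
  4: from update_gauge, line 5
  5: from settle_round, line 11
  6: from main, line 38
  7: from process_batch, line 16
A correct fix: line 18: replace `-2` with `0`.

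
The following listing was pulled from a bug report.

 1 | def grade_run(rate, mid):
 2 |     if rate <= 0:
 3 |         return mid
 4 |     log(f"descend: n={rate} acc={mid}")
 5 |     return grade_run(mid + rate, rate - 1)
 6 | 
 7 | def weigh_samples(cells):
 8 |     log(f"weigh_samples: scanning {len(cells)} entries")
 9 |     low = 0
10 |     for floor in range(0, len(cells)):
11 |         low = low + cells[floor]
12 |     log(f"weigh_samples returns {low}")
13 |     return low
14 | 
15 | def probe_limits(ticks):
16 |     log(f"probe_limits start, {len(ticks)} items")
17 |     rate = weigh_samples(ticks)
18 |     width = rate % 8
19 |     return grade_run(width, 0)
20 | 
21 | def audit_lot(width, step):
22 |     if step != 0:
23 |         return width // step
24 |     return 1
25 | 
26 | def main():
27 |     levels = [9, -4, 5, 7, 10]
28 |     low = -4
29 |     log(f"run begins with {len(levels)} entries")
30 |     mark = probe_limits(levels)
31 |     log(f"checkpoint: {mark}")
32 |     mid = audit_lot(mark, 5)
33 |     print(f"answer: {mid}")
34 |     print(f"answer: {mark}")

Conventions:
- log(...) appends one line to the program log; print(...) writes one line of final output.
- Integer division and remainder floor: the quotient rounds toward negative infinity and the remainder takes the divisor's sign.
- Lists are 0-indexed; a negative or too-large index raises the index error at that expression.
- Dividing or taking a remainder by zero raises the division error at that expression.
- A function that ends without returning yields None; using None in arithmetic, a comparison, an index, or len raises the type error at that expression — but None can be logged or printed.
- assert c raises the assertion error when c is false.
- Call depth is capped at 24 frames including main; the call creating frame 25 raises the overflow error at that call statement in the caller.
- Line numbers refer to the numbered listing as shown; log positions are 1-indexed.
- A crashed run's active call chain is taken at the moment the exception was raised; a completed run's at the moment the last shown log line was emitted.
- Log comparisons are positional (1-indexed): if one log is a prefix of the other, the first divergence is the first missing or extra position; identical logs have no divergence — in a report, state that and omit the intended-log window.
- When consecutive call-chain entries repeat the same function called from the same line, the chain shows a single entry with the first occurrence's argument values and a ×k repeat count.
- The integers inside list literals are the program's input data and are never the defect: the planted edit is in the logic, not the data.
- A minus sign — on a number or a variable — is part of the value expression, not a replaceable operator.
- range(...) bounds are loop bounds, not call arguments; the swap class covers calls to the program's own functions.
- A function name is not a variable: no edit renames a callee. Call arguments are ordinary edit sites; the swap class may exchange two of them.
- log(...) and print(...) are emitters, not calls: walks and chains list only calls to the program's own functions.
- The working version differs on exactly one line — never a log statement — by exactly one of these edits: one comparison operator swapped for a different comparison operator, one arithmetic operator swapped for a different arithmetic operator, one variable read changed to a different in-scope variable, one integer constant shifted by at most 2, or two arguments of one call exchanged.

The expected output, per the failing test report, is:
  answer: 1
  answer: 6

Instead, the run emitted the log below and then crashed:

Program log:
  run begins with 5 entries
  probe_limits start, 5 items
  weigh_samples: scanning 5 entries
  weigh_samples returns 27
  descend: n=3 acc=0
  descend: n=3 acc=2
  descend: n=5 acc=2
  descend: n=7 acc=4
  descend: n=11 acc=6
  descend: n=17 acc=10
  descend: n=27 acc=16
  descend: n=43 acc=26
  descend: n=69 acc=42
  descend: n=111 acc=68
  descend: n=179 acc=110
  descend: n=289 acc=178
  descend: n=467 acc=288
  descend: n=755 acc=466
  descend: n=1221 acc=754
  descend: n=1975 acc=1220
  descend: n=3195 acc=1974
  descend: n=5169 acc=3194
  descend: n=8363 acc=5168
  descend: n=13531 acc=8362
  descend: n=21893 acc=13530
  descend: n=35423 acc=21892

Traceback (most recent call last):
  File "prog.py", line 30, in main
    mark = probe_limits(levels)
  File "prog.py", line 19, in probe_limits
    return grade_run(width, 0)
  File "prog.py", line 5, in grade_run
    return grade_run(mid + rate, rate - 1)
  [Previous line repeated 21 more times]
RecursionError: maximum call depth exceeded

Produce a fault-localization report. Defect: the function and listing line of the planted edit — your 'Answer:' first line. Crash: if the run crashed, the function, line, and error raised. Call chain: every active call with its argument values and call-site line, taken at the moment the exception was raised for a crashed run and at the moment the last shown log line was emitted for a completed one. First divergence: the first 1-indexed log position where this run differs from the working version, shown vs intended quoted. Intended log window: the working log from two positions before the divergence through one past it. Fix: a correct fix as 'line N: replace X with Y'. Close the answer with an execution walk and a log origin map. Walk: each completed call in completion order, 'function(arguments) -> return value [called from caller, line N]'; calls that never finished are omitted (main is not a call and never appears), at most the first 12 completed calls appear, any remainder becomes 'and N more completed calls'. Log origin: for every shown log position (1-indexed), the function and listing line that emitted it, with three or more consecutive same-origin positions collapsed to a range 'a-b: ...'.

Answer: the defect is in grade_run at line 5.
Core observation: The earliest visible damage is log position 6 — 'descend: n=3 acc=2' rather than the intended 'descend: n=2 acc=3'.
Crash: grade_run, line 5, RecursionError.
Call chain: main -> probe_limits([9, -4, 5, 7, 10]) (called at line 30) -> grade_run(3, 0) (called at line 19) -> grade_run(3, 2) (called at line 5) ×21.
First divergence: position 6; shown 'descend: n=3 acc=2' vs intended 'descend: n=2 acc=3'.
Intended log window:
  4: weigh_samples returns 27
  5: descend: n=3 acc=0
  6: descend: n=2 acc=3
  7: descend: n=1 acc=5
Execution walk:
  weigh_samples([9, -4, 5, 7, 10]) -> 27  [called from probe_limits, line 17]
Log line origins:
  1: from main, line 29
  2: from probe_limits, line 16
  3: from weigh_samples, line 8
  4: from weigh_samples, line 12
  5-26: from grade_run, line 4
A correct fix: line 5: replace `grade_run(mid + rate, rate - 1)` with `grade_run(rate - 1, mid + rate)`.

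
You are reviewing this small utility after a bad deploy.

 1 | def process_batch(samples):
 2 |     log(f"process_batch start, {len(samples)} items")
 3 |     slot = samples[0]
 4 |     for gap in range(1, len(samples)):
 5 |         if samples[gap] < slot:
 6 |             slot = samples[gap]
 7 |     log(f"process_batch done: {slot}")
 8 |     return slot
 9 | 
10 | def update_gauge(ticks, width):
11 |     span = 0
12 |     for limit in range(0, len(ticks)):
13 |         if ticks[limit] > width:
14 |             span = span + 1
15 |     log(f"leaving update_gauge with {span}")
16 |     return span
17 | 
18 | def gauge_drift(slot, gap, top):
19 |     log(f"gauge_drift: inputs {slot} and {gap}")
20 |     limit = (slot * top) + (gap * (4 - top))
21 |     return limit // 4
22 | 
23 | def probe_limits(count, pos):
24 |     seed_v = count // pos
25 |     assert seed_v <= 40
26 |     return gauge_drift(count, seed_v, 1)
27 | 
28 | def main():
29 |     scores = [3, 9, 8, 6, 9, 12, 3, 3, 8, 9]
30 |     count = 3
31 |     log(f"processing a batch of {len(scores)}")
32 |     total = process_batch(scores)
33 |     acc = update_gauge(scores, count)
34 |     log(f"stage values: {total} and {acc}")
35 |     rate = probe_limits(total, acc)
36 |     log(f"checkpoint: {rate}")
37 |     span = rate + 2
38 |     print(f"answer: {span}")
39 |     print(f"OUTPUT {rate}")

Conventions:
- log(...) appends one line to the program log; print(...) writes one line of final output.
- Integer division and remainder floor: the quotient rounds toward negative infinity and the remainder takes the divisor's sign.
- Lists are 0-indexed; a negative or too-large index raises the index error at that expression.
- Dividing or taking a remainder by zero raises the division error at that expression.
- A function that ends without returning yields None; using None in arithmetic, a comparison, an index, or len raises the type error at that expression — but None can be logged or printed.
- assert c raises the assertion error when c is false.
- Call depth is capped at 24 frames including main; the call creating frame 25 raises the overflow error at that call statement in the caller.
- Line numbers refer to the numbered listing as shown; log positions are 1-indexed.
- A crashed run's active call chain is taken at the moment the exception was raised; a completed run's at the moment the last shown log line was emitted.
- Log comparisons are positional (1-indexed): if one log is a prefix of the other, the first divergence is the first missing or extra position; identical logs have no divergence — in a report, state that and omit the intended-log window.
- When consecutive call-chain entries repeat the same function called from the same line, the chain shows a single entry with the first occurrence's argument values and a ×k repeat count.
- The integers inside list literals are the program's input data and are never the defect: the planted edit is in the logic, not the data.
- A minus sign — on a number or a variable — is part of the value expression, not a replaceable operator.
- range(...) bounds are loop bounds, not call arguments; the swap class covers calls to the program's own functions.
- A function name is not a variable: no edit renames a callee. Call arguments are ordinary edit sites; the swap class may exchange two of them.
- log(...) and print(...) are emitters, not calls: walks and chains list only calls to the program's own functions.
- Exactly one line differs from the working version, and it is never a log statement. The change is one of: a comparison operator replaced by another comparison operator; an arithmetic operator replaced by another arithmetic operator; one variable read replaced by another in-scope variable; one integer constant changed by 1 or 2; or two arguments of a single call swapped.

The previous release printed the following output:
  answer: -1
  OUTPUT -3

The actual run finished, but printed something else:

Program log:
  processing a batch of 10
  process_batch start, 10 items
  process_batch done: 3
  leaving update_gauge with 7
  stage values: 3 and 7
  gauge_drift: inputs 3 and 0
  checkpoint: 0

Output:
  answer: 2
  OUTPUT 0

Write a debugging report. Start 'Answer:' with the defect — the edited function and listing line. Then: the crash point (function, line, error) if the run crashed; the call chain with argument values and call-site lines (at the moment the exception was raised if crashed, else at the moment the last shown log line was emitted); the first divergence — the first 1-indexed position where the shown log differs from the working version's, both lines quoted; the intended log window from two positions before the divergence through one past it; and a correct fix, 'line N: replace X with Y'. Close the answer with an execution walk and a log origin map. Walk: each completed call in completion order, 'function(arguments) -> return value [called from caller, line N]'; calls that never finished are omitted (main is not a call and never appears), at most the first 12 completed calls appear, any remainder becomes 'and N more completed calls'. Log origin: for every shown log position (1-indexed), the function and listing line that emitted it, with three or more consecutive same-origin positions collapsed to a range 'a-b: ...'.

Answer: the defect is in probe_limits at line 24.
The tell: Log line 6 is where behavior first shows: 'gauge_drift: inputs 3 and 0' appears instead of 'gauge_drift: inputs 3 and -4'.
Call chain: main.
First divergence: position 6 — shown 'gauge_drift: inputs 3 and 0', intended 'gauge_drift: inputs 3 and -4'.
Intended log window:
  4: leaving update_gauge with 7
  5: stage values: 3 and 7
  6: gauge_drift: inputs 3 and -4
  7: checkpoint: -3
Execution walk:
  process_batch([3, 9, 8, 6, 9, 12, 3, 3, 8, 9]) -> 3  [called from main, line 32]
  update_gauge([3, 9, 8, 6, 9, 12, 3, 3, 8, 9], 3) -> 7  [called from main, line 33]
  gauge_drift(3, 0, 1) -> 0  [called from probe_limits, line 26]
  probe_limits(3, 7) -> 0  [called from main, line 35]
Log line origins:
  1: logged in main at line 31
  2: logged in process_batch at line 2
  3: logged in process_batch at line 7
  4: logged in update_gauge at line 15
  5: logged in main at line 34
  6: logged in gauge_drift at line 19
  7: logged in main at line 36
A correct fix: line 24: replace `//` with `-`.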